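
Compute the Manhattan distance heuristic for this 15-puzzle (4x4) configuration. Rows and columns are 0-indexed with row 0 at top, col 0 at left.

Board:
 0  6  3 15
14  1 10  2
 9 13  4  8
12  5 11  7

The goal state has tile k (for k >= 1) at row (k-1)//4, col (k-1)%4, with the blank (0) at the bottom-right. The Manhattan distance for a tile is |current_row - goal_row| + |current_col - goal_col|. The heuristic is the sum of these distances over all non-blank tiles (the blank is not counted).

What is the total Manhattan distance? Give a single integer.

Answer: 32

Derivation:
Tile 6: at (0,1), goal (1,1), distance |0-1|+|1-1| = 1
Tile 3: at (0,2), goal (0,2), distance |0-0|+|2-2| = 0
Tile 15: at (0,3), goal (3,2), distance |0-3|+|3-2| = 4
Tile 14: at (1,0), goal (3,1), distance |1-3|+|0-1| = 3
Tile 1: at (1,1), goal (0,0), distance |1-0|+|1-0| = 2
Tile 10: at (1,2), goal (2,1), distance |1-2|+|2-1| = 2
Tile 2: at (1,3), goal (0,1), distance |1-0|+|3-1| = 3
Tile 9: at (2,0), goal (2,0), distance |2-2|+|0-0| = 0
Tile 13: at (2,1), goal (3,0), distance |2-3|+|1-0| = 2
Tile 4: at (2,2), goal (0,3), distance |2-0|+|2-3| = 3
Tile 8: at (2,3), goal (1,3), distance |2-1|+|3-3| = 1
Tile 12: at (3,0), goal (2,3), distance |3-2|+|0-3| = 4
Tile 5: at (3,1), goal (1,0), distance |3-1|+|1-0| = 3
Tile 11: at (3,2), goal (2,2), distance |3-2|+|2-2| = 1
Tile 7: at (3,3), goal (1,2), distance |3-1|+|3-2| = 3
Sum: 1 + 0 + 4 + 3 + 2 + 2 + 3 + 0 + 2 + 3 + 1 + 4 + 3 + 1 + 3 = 32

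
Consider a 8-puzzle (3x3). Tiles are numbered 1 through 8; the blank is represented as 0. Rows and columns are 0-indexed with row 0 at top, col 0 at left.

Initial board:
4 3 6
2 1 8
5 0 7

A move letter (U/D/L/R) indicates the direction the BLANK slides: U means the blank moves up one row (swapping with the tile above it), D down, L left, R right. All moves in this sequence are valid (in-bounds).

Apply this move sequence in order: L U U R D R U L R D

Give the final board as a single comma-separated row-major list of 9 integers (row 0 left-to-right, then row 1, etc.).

After move 1 (L):
4 3 6
2 1 8
0 5 7

After move 2 (U):
4 3 6
0 1 8
2 5 7

After move 3 (U):
0 3 6
4 1 8
2 5 7

After move 4 (R):
3 0 6
4 1 8
2 5 7

After move 5 (D):
3 1 6
4 0 8
2 5 7

After move 6 (R):
3 1 6
4 8 0
2 5 7

After move 7 (U):
3 1 0
4 8 6
2 5 7

After move 8 (L):
3 0 1
4 8 6
2 5 7

After move 9 (R):
3 1 0
4 8 6
2 5 7

After move 10 (D):
3 1 6
4 8 0
2 5 7

Answer: 3, 1, 6, 4, 8, 0, 2, 5, 7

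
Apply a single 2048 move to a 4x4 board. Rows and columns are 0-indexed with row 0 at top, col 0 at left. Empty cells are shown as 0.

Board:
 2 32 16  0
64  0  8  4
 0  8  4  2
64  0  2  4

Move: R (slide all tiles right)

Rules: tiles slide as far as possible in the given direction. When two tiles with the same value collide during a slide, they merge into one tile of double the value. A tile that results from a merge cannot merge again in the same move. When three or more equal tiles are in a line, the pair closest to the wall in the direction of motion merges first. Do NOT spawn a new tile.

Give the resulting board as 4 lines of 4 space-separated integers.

Slide right:
row 0: [2, 32, 16, 0] -> [0, 2, 32, 16]
row 1: [64, 0, 8, 4] -> [0, 64, 8, 4]
row 2: [0, 8, 4, 2] -> [0, 8, 4, 2]
row 3: [64, 0, 2, 4] -> [0, 64, 2, 4]

Answer:  0  2 32 16
 0 64  8  4
 0  8  4  2
 0 64  2  4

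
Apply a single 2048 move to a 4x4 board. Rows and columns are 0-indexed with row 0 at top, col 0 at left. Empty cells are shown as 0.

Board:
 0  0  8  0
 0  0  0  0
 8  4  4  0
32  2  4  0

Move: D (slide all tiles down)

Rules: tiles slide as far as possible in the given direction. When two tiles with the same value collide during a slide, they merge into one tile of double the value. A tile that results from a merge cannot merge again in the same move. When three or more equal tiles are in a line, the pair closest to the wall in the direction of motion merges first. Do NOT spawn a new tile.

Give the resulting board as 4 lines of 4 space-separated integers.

Answer:  0  0  0  0
 0  0  0  0
 8  4  8  0
32  2  8  0

Derivation:
Slide down:
col 0: [0, 0, 8, 32] -> [0, 0, 8, 32]
col 1: [0, 0, 4, 2] -> [0, 0, 4, 2]
col 2: [8, 0, 4, 4] -> [0, 0, 8, 8]
col 3: [0, 0, 0, 0] -> [0, 0, 0, 0]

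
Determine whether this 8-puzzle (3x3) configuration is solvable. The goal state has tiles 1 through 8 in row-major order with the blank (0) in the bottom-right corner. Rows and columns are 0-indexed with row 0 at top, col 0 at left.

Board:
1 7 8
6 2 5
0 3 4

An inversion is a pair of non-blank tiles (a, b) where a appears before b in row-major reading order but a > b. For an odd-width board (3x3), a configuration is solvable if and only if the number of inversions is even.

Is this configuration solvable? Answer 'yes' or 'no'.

Inversions (pairs i<j in row-major order where tile[i] > tile[j] > 0): 16
16 is even, so the puzzle is solvable.

Answer: yes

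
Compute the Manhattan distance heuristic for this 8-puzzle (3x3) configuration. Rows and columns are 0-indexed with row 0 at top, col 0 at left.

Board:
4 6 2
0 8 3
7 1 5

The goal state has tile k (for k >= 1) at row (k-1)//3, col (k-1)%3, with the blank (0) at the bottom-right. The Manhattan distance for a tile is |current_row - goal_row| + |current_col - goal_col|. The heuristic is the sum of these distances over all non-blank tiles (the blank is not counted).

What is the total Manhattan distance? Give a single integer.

Answer: 11

Derivation:
Tile 4: (0,0)->(1,0) = 1
Tile 6: (0,1)->(1,2) = 2
Tile 2: (0,2)->(0,1) = 1
Tile 8: (1,1)->(2,1) = 1
Tile 3: (1,2)->(0,2) = 1
Tile 7: (2,0)->(2,0) = 0
Tile 1: (2,1)->(0,0) = 3
Tile 5: (2,2)->(1,1) = 2
Sum: 1 + 2 + 1 + 1 + 1 + 0 + 3 + 2 = 11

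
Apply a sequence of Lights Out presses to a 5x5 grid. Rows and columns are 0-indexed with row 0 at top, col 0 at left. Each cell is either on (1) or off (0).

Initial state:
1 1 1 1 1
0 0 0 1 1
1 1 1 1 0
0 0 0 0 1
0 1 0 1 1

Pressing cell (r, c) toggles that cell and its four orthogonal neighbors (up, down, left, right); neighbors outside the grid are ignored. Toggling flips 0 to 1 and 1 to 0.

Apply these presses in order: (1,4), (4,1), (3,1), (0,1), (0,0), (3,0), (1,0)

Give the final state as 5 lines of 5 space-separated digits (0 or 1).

After press 1 at (1,4):
1 1 1 1 0
0 0 0 0 0
1 1 1 1 1
0 0 0 0 1
0 1 0 1 1

After press 2 at (4,1):
1 1 1 1 0
0 0 0 0 0
1 1 1 1 1
0 1 0 0 1
1 0 1 1 1

After press 3 at (3,1):
1 1 1 1 0
0 0 0 0 0
1 0 1 1 1
1 0 1 0 1
1 1 1 1 1

After press 4 at (0,1):
0 0 0 1 0
0 1 0 0 0
1 0 1 1 1
1 0 1 0 1
1 1 1 1 1

After press 5 at (0,0):
1 1 0 1 0
1 1 0 0 0
1 0 1 1 1
1 0 1 0 1
1 1 1 1 1

After press 6 at (3,0):
1 1 0 1 0
1 1 0 0 0
0 0 1 1 1
0 1 1 0 1
0 1 1 1 1

After press 7 at (1,0):
0 1 0 1 0
0 0 0 0 0
1 0 1 1 1
0 1 1 0 1
0 1 1 1 1

Answer: 0 1 0 1 0
0 0 0 0 0
1 0 1 1 1
0 1 1 0 1
0 1 1 1 1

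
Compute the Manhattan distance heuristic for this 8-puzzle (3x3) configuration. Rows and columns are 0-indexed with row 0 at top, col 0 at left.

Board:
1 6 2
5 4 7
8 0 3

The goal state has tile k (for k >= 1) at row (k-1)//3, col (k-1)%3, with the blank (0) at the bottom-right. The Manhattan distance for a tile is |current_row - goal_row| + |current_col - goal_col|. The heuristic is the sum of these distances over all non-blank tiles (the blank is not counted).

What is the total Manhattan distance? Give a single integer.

Answer: 11

Derivation:
Tile 1: at (0,0), goal (0,0), distance |0-0|+|0-0| = 0
Tile 6: at (0,1), goal (1,2), distance |0-1|+|1-2| = 2
Tile 2: at (0,2), goal (0,1), distance |0-0|+|2-1| = 1
Tile 5: at (1,0), goal (1,1), distance |1-1|+|0-1| = 1
Tile 4: at (1,1), goal (1,0), distance |1-1|+|1-0| = 1
Tile 7: at (1,2), goal (2,0), distance |1-2|+|2-0| = 3
Tile 8: at (2,0), goal (2,1), distance |2-2|+|0-1| = 1
Tile 3: at (2,2), goal (0,2), distance |2-0|+|2-2| = 2
Sum: 0 + 2 + 1 + 1 + 1 + 3 + 1 + 2 = 11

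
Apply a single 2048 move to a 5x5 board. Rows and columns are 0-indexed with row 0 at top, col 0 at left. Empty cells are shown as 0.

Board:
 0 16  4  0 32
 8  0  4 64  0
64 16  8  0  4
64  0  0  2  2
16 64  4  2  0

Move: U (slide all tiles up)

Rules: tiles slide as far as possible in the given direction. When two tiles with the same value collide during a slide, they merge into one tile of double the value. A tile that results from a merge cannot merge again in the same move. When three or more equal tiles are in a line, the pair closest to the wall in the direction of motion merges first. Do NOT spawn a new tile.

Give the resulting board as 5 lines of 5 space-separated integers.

Answer:   8  32   8  64  32
128  64   8   4   4
 16   0   4   0   2
  0   0   0   0   0
  0   0   0   0   0

Derivation:
Slide up:
col 0: [0, 8, 64, 64, 16] -> [8, 128, 16, 0, 0]
col 1: [16, 0, 16, 0, 64] -> [32, 64, 0, 0, 0]
col 2: [4, 4, 8, 0, 4] -> [8, 8, 4, 0, 0]
col 3: [0, 64, 0, 2, 2] -> [64, 4, 0, 0, 0]
col 4: [32, 0, 4, 2, 0] -> [32, 4, 2, 0, 0]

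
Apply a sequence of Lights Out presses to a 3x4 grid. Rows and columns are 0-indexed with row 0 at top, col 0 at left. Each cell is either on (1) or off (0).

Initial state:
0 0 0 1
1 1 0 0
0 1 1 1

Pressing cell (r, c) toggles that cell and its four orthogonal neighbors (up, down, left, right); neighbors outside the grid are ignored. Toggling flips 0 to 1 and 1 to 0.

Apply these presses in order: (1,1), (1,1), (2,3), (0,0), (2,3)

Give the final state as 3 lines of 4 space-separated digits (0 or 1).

Answer: 1 1 0 1
0 1 0 0
0 1 1 1

Derivation:
After press 1 at (1,1):
0 1 0 1
0 0 1 0
0 0 1 1

After press 2 at (1,1):
0 0 0 1
1 1 0 0
0 1 1 1

After press 3 at (2,3):
0 0 0 1
1 1 0 1
0 1 0 0

After press 4 at (0,0):
1 1 0 1
0 1 0 1
0 1 0 0

After press 5 at (2,3):
1 1 0 1
0 1 0 0
0 1 1 1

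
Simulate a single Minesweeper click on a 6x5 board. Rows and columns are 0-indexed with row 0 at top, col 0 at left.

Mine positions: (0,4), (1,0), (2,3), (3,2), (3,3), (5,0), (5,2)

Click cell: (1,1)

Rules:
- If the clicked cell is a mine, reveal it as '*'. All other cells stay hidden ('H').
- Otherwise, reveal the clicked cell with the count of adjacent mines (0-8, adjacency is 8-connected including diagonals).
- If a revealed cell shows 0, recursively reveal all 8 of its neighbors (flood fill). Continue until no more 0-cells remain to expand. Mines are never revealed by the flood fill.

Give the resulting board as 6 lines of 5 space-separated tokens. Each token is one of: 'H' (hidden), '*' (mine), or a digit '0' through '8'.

H H H H H
H 1 H H H
H H H H H
H H H H H
H H H H H
H H H H H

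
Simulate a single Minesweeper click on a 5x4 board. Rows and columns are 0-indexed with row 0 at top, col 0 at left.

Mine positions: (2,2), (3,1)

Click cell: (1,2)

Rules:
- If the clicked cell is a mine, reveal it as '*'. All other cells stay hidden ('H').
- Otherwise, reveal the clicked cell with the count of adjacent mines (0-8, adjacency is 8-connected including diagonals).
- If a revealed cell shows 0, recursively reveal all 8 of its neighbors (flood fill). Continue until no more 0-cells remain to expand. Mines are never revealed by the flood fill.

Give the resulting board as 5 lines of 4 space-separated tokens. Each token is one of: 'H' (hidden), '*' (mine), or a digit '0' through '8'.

H H H H
H H 1 H
H H H H
H H H H
H H H H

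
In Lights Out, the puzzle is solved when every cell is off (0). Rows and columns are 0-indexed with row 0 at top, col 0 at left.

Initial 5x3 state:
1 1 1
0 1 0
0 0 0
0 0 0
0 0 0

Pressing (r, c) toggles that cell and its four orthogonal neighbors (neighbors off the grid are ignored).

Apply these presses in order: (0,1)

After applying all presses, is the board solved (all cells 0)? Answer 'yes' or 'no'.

Answer: yes

Derivation:
After press 1 at (0,1):
0 0 0
0 0 0
0 0 0
0 0 0
0 0 0

Lights still on: 0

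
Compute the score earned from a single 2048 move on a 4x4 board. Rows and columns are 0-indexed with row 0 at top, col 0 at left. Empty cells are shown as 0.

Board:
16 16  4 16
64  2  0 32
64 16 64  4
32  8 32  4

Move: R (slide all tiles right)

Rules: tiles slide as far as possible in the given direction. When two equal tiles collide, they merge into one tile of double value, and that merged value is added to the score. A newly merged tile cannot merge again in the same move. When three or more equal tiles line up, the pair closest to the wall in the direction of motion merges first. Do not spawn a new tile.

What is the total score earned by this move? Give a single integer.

Slide right:
row 0: [16, 16, 4, 16] -> [0, 32, 4, 16]  score +32 (running 32)
row 1: [64, 2, 0, 32] -> [0, 64, 2, 32]  score +0 (running 32)
row 2: [64, 16, 64, 4] -> [64, 16, 64, 4]  score +0 (running 32)
row 3: [32, 8, 32, 4] -> [32, 8, 32, 4]  score +0 (running 32)
Board after move:
 0 32  4 16
 0 64  2 32
64 16 64  4
32  8 32  4

Answer: 32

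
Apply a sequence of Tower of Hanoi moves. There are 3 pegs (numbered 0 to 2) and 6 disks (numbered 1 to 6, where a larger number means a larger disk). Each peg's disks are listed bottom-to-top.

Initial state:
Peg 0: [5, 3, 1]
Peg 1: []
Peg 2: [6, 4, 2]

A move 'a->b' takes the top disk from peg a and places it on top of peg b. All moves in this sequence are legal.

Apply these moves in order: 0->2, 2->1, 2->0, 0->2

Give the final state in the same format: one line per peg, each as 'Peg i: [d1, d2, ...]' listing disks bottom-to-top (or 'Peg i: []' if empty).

Answer: Peg 0: [5, 3]
Peg 1: [1]
Peg 2: [6, 4, 2]

Derivation:
After move 1 (0->2):
Peg 0: [5, 3]
Peg 1: []
Peg 2: [6, 4, 2, 1]

After move 2 (2->1):
Peg 0: [5, 3]
Peg 1: [1]
Peg 2: [6, 4, 2]

After move 3 (2->0):
Peg 0: [5, 3, 2]
Peg 1: [1]
Peg 2: [6, 4]

After move 4 (0->2):
Peg 0: [5, 3]
Peg 1: [1]
Peg 2: [6, 4, 2]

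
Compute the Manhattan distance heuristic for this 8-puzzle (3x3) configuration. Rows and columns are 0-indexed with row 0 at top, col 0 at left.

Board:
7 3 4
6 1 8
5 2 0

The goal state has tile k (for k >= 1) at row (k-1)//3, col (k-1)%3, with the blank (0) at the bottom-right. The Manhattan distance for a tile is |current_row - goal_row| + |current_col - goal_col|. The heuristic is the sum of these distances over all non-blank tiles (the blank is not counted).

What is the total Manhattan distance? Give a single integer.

Tile 7: (0,0)->(2,0) = 2
Tile 3: (0,1)->(0,2) = 1
Tile 4: (0,2)->(1,0) = 3
Tile 6: (1,0)->(1,2) = 2
Tile 1: (1,1)->(0,0) = 2
Tile 8: (1,2)->(2,1) = 2
Tile 5: (2,0)->(1,1) = 2
Tile 2: (2,1)->(0,1) = 2
Sum: 2 + 1 + 3 + 2 + 2 + 2 + 2 + 2 = 16

Answer: 16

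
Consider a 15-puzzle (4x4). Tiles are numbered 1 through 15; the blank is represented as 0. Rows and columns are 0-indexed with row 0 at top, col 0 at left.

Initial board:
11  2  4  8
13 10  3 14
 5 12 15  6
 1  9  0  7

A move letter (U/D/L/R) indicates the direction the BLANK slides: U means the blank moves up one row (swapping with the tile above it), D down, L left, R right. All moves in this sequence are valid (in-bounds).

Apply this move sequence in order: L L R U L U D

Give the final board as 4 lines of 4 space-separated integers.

Answer: 11  2  4  8
13 10  3 14
 0  5 15  6
 1 12  9  7

Derivation:
After move 1 (L):
11  2  4  8
13 10  3 14
 5 12 15  6
 1  0  9  7

After move 2 (L):
11  2  4  8
13 10  3 14
 5 12 15  6
 0  1  9  7

After move 3 (R):
11  2  4  8
13 10  3 14
 5 12 15  6
 1  0  9  7

After move 4 (U):
11  2  4  8
13 10  3 14
 5  0 15  6
 1 12  9  7

After move 5 (L):
11  2  4  8
13 10  3 14
 0  5 15  6
 1 12  9  7

After move 6 (U):
11  2  4  8
 0 10  3 14
13  5 15  6
 1 12  9  7

After move 7 (D):
11  2  4  8
13 10  3 14
 0  5 15  6
 1 12  9  7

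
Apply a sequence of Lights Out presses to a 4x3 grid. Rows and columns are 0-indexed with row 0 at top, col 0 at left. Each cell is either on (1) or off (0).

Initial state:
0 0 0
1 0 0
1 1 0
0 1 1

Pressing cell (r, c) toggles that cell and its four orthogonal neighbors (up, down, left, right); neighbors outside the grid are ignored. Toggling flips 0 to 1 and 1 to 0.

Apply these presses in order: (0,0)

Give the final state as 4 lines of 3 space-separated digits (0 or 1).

After press 1 at (0,0):
1 1 0
0 0 0
1 1 0
0 1 1

Answer: 1 1 0
0 0 0
1 1 0
0 1 1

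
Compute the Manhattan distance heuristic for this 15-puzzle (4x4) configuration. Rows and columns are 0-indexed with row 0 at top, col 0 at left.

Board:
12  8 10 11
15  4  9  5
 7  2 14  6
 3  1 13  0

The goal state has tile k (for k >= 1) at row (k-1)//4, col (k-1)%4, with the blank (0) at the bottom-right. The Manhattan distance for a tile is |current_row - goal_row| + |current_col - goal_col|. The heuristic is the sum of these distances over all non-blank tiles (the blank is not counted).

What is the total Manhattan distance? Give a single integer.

Answer: 48

Derivation:
Tile 12: (0,0)->(2,3) = 5
Tile 8: (0,1)->(1,3) = 3
Tile 10: (0,2)->(2,1) = 3
Tile 11: (0,3)->(2,2) = 3
Tile 15: (1,0)->(3,2) = 4
Tile 4: (1,1)->(0,3) = 3
Tile 9: (1,2)->(2,0) = 3
Tile 5: (1,3)->(1,0) = 3
Tile 7: (2,0)->(1,2) = 3
Tile 2: (2,1)->(0,1) = 2
Tile 14: (2,2)->(3,1) = 2
Tile 6: (2,3)->(1,1) = 3
Tile 3: (3,0)->(0,2) = 5
Tile 1: (3,1)->(0,0) = 4
Tile 13: (3,2)->(3,0) = 2
Sum: 5 + 3 + 3 + 3 + 4 + 3 + 3 + 3 + 3 + 2 + 2 + 3 + 5 + 4 + 2 = 48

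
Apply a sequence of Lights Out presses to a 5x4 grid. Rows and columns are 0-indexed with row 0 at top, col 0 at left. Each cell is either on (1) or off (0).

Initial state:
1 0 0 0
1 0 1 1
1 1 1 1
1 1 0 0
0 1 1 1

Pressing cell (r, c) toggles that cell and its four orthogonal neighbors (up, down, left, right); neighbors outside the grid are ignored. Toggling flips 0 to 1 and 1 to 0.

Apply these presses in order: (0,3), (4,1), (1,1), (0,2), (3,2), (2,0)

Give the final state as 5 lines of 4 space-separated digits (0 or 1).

Answer: 1 0 0 0
1 1 1 0
0 1 0 1
0 1 1 1
1 0 1 1

Derivation:
After press 1 at (0,3):
1 0 1 1
1 0 1 0
1 1 1 1
1 1 0 0
0 1 1 1

After press 2 at (4,1):
1 0 1 1
1 0 1 0
1 1 1 1
1 0 0 0
1 0 0 1

After press 3 at (1,1):
1 1 1 1
0 1 0 0
1 0 1 1
1 0 0 0
1 0 0 1

After press 4 at (0,2):
1 0 0 0
0 1 1 0
1 0 1 1
1 0 0 0
1 0 0 1

After press 5 at (3,2):
1 0 0 0
0 1 1 0
1 0 0 1
1 1 1 1
1 0 1 1

After press 6 at (2,0):
1 0 0 0
1 1 1 0
0 1 0 1
0 1 1 1
1 0 1 1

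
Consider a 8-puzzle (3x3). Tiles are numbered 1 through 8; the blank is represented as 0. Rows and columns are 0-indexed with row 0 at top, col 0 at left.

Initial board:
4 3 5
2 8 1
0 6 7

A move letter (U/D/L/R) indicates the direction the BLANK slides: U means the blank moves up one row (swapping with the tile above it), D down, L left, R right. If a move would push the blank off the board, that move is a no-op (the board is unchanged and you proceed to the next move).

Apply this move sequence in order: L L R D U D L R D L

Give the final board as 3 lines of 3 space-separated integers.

Answer: 4 3 5
2 8 1
0 6 7

Derivation:
After move 1 (L):
4 3 5
2 8 1
0 6 7

After move 2 (L):
4 3 5
2 8 1
0 6 7

After move 3 (R):
4 3 5
2 8 1
6 0 7

After move 4 (D):
4 3 5
2 8 1
6 0 7

After move 5 (U):
4 3 5
2 0 1
6 8 7

After move 6 (D):
4 3 5
2 8 1
6 0 7

After move 7 (L):
4 3 5
2 8 1
0 6 7

After move 8 (R):
4 3 5
2 8 1
6 0 7

After move 9 (D):
4 3 5
2 8 1
6 0 7

After move 10 (L):
4 3 5
2 8 1
0 6 7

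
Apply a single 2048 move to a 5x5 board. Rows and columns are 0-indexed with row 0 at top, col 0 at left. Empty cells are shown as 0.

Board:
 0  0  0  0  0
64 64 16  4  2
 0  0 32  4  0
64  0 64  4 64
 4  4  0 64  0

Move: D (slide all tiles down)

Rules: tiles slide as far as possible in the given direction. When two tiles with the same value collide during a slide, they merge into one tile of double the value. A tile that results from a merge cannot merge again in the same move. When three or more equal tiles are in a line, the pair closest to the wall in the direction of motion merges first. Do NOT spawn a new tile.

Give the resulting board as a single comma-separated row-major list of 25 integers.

Slide down:
col 0: [0, 64, 0, 64, 4] -> [0, 0, 0, 128, 4]
col 1: [0, 64, 0, 0, 4] -> [0, 0, 0, 64, 4]
col 2: [0, 16, 32, 64, 0] -> [0, 0, 16, 32, 64]
col 3: [0, 4, 4, 4, 64] -> [0, 0, 4, 8, 64]
col 4: [0, 2, 0, 64, 0] -> [0, 0, 0, 2, 64]

Answer: 0, 0, 0, 0, 0, 0, 0, 0, 0, 0, 0, 0, 16, 4, 0, 128, 64, 32, 8, 2, 4, 4, 64, 64, 64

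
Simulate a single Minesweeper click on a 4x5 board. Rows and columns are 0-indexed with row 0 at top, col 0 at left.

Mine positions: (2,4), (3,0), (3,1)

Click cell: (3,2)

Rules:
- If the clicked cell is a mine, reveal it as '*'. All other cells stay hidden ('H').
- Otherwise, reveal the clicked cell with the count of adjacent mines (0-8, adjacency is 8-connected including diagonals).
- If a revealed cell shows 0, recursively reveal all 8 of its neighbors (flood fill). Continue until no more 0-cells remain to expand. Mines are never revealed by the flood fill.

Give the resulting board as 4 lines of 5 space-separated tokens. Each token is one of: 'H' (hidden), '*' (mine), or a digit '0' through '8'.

H H H H H
H H H H H
H H H H H
H H 1 H H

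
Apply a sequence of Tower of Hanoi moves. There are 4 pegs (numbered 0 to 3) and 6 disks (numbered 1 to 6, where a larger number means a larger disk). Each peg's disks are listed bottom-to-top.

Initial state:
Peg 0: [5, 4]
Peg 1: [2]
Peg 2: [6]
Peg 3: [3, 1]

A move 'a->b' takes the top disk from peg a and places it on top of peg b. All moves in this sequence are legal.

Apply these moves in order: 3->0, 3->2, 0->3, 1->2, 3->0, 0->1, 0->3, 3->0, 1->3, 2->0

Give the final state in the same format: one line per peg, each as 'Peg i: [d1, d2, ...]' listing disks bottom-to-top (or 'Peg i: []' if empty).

After move 1 (3->0):
Peg 0: [5, 4, 1]
Peg 1: [2]
Peg 2: [6]
Peg 3: [3]

After move 2 (3->2):
Peg 0: [5, 4, 1]
Peg 1: [2]
Peg 2: [6, 3]
Peg 3: []

After move 3 (0->3):
Peg 0: [5, 4]
Peg 1: [2]
Peg 2: [6, 3]
Peg 3: [1]

After move 4 (1->2):
Peg 0: [5, 4]
Peg 1: []
Peg 2: [6, 3, 2]
Peg 3: [1]

After move 5 (3->0):
Peg 0: [5, 4, 1]
Peg 1: []
Peg 2: [6, 3, 2]
Peg 3: []

After move 6 (0->1):
Peg 0: [5, 4]
Peg 1: [1]
Peg 2: [6, 3, 2]
Peg 3: []

After move 7 (0->3):
Peg 0: [5]
Peg 1: [1]
Peg 2: [6, 3, 2]
Peg 3: [4]

After move 8 (3->0):
Peg 0: [5, 4]
Peg 1: [1]
Peg 2: [6, 3, 2]
Peg 3: []

After move 9 (1->3):
Peg 0: [5, 4]
Peg 1: []
Peg 2: [6, 3, 2]
Peg 3: [1]

After move 10 (2->0):
Peg 0: [5, 4, 2]
Peg 1: []
Peg 2: [6, 3]
Peg 3: [1]

Answer: Peg 0: [5, 4, 2]
Peg 1: []
Peg 2: [6, 3]
Peg 3: [1]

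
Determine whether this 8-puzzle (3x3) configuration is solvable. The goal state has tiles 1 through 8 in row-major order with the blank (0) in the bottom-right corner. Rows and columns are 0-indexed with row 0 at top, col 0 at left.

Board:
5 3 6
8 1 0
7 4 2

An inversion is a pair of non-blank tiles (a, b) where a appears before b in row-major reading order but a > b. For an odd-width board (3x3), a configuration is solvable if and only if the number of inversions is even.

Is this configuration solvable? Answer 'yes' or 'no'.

Answer: yes

Derivation:
Inversions (pairs i<j in row-major order where tile[i] > tile[j] > 0): 16
16 is even, so the puzzle is solvable.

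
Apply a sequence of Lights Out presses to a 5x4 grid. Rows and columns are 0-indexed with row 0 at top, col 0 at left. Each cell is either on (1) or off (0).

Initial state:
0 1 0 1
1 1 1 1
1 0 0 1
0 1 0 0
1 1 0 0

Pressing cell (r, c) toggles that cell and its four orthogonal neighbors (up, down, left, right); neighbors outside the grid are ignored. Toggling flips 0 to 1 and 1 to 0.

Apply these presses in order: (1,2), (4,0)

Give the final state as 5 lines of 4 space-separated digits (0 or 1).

Answer: 0 1 1 1
1 0 0 0
1 0 1 1
1 1 0 0
0 0 0 0

Derivation:
After press 1 at (1,2):
0 1 1 1
1 0 0 0
1 0 1 1
0 1 0 0
1 1 0 0

After press 2 at (4,0):
0 1 1 1
1 0 0 0
1 0 1 1
1 1 0 0
0 0 0 0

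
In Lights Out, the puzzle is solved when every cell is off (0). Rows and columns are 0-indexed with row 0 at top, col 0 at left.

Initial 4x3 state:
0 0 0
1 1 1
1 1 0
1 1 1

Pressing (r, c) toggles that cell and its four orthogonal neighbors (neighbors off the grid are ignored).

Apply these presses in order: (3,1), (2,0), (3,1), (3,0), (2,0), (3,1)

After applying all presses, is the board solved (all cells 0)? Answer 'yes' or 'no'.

Answer: no

Derivation:
After press 1 at (3,1):
0 0 0
1 1 1
1 0 0
0 0 0

After press 2 at (2,0):
0 0 0
0 1 1
0 1 0
1 0 0

After press 3 at (3,1):
0 0 0
0 1 1
0 0 0
0 1 1

After press 4 at (3,0):
0 0 0
0 1 1
1 0 0
1 0 1

After press 5 at (2,0):
0 0 0
1 1 1
0 1 0
0 0 1

After press 6 at (3,1):
0 0 0
1 1 1
0 0 0
1 1 0

Lights still on: 5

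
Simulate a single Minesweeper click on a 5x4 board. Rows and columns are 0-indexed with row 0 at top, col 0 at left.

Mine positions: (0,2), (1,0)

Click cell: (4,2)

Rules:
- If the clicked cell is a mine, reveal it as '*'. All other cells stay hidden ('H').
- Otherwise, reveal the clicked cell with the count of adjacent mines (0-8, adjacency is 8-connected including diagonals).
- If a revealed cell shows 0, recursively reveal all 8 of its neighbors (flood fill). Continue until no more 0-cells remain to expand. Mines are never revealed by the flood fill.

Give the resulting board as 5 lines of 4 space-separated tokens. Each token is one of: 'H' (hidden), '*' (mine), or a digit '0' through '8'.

H H H H
H 2 1 1
1 1 0 0
0 0 0 0
0 0 0 0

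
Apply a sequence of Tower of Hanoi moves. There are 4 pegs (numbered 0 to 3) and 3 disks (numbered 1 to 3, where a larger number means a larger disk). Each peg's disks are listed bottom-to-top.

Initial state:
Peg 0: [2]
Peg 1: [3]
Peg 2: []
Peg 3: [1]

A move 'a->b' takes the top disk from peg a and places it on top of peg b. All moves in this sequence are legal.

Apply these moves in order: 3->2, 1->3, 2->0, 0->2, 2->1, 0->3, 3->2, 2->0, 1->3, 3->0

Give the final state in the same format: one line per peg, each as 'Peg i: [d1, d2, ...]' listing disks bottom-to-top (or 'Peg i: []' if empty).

Answer: Peg 0: [2, 1]
Peg 1: []
Peg 2: []
Peg 3: [3]

Derivation:
After move 1 (3->2):
Peg 0: [2]
Peg 1: [3]
Peg 2: [1]
Peg 3: []

After move 2 (1->3):
Peg 0: [2]
Peg 1: []
Peg 2: [1]
Peg 3: [3]

After move 3 (2->0):
Peg 0: [2, 1]
Peg 1: []
Peg 2: []
Peg 3: [3]

After move 4 (0->2):
Peg 0: [2]
Peg 1: []
Peg 2: [1]
Peg 3: [3]

After move 5 (2->1):
Peg 0: [2]
Peg 1: [1]
Peg 2: []
Peg 3: [3]

After move 6 (0->3):
Peg 0: []
Peg 1: [1]
Peg 2: []
Peg 3: [3, 2]

After move 7 (3->2):
Peg 0: []
Peg 1: [1]
Peg 2: [2]
Peg 3: [3]

After move 8 (2->0):
Peg 0: [2]
Peg 1: [1]
Peg 2: []
Peg 3: [3]

After move 9 (1->3):
Peg 0: [2]
Peg 1: []
Peg 2: []
Peg 3: [3, 1]

After move 10 (3->0):
Peg 0: [2, 1]
Peg 1: []
Peg 2: []
Peg 3: [3]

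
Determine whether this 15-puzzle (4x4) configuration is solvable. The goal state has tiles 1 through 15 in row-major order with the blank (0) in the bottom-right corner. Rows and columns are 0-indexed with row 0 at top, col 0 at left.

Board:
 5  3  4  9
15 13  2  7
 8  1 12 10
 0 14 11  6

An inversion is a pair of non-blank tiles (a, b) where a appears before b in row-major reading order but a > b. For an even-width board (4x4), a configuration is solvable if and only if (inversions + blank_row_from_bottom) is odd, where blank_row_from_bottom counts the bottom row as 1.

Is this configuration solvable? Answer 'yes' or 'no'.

Answer: no

Derivation:
Inversions: 43
Blank is in row 3 (0-indexed from top), which is row 1 counting from the bottom (bottom = 1).
43 + 1 = 44, which is even, so the puzzle is not solvable.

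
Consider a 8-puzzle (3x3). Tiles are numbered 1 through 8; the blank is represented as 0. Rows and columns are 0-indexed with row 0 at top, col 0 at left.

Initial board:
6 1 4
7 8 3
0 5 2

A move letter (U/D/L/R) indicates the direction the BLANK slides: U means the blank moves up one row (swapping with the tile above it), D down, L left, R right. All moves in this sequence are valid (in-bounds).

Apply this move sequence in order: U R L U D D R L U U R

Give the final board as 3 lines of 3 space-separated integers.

After move 1 (U):
6 1 4
0 8 3
7 5 2

After move 2 (R):
6 1 4
8 0 3
7 5 2

After move 3 (L):
6 1 4
0 8 3
7 5 2

After move 4 (U):
0 1 4
6 8 3
7 5 2

After move 5 (D):
6 1 4
0 8 3
7 5 2

After move 6 (D):
6 1 4
7 8 3
0 5 2

After move 7 (R):
6 1 4
7 8 3
5 0 2

After move 8 (L):
6 1 4
7 8 3
0 5 2

After move 9 (U):
6 1 4
0 8 3
7 5 2

After move 10 (U):
0 1 4
6 8 3
7 5 2

After move 11 (R):
1 0 4
6 8 3
7 5 2

Answer: 1 0 4
6 8 3
7 5 2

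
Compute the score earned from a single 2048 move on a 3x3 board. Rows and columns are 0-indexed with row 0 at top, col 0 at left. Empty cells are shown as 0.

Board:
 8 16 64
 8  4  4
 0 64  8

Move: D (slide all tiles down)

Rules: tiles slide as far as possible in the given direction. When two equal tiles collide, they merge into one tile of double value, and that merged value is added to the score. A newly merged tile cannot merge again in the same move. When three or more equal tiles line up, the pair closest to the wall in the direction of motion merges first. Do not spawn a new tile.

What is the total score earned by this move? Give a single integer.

Slide down:
col 0: [8, 8, 0] -> [0, 0, 16]  score +16 (running 16)
col 1: [16, 4, 64] -> [16, 4, 64]  score +0 (running 16)
col 2: [64, 4, 8] -> [64, 4, 8]  score +0 (running 16)
Board after move:
 0 16 64
 0  4  4
16 64  8

Answer: 16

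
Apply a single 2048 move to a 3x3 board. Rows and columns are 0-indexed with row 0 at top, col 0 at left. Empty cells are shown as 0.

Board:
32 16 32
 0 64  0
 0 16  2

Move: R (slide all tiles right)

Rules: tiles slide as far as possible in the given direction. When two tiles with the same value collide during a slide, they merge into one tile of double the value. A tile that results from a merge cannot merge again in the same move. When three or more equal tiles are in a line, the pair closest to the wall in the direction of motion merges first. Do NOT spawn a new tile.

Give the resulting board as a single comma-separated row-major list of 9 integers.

Slide right:
row 0: [32, 16, 32] -> [32, 16, 32]
row 1: [0, 64, 0] -> [0, 0, 64]
row 2: [0, 16, 2] -> [0, 16, 2]

Answer: 32, 16, 32, 0, 0, 64, 0, 16, 2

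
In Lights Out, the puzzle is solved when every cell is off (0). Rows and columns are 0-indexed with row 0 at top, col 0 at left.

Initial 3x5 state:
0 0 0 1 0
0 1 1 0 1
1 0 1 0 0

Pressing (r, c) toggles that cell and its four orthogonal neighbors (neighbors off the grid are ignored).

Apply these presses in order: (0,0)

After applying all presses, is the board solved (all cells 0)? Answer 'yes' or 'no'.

Answer: no

Derivation:
After press 1 at (0,0):
1 1 0 1 0
1 1 1 0 1
1 0 1 0 0

Lights still on: 9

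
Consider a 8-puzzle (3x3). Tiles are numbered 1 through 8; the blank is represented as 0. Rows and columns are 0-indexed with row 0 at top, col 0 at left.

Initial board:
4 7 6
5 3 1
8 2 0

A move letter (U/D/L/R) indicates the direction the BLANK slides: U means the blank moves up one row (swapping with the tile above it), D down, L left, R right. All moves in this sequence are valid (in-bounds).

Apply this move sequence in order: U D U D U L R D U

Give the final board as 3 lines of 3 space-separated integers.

After move 1 (U):
4 7 6
5 3 0
8 2 1

After move 2 (D):
4 7 6
5 3 1
8 2 0

After move 3 (U):
4 7 6
5 3 0
8 2 1

After move 4 (D):
4 7 6
5 3 1
8 2 0

After move 5 (U):
4 7 6
5 3 0
8 2 1

After move 6 (L):
4 7 6
5 0 3
8 2 1

After move 7 (R):
4 7 6
5 3 0
8 2 1

After move 8 (D):
4 7 6
5 3 1
8 2 0

After move 9 (U):
4 7 6
5 3 0
8 2 1

Answer: 4 7 6
5 3 0
8 2 1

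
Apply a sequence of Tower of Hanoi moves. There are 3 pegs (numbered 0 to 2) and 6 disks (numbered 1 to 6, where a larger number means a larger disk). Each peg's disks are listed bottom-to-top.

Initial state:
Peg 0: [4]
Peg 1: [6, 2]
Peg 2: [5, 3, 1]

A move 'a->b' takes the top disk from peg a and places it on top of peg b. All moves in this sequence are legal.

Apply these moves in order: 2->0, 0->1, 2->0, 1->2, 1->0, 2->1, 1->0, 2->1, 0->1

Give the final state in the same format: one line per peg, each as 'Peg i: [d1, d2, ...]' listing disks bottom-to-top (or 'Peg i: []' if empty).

Answer: Peg 0: [4, 3, 2]
Peg 1: [6, 5, 1]
Peg 2: []

Derivation:
After move 1 (2->0):
Peg 0: [4, 1]
Peg 1: [6, 2]
Peg 2: [5, 3]

After move 2 (0->1):
Peg 0: [4]
Peg 1: [6, 2, 1]
Peg 2: [5, 3]

After move 3 (2->0):
Peg 0: [4, 3]
Peg 1: [6, 2, 1]
Peg 2: [5]

After move 4 (1->2):
Peg 0: [4, 3]
Peg 1: [6, 2]
Peg 2: [5, 1]

After move 5 (1->0):
Peg 0: [4, 3, 2]
Peg 1: [6]
Peg 2: [5, 1]

After move 6 (2->1):
Peg 0: [4, 3, 2]
Peg 1: [6, 1]
Peg 2: [5]

After move 7 (1->0):
Peg 0: [4, 3, 2, 1]
Peg 1: [6]
Peg 2: [5]

After move 8 (2->1):
Peg 0: [4, 3, 2, 1]
Peg 1: [6, 5]
Peg 2: []

After move 9 (0->1):
Peg 0: [4, 3, 2]
Peg 1: [6, 5, 1]
Peg 2: []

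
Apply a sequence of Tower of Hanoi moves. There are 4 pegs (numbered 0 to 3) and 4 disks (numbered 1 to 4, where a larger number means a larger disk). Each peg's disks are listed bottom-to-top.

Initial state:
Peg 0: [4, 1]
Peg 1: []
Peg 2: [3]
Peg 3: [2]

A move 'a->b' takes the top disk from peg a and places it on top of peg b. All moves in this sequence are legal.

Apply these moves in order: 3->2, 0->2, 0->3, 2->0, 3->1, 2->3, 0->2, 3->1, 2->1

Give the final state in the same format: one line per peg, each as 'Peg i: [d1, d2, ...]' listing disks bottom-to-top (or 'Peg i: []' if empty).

After move 1 (3->2):
Peg 0: [4, 1]
Peg 1: []
Peg 2: [3, 2]
Peg 3: []

After move 2 (0->2):
Peg 0: [4]
Peg 1: []
Peg 2: [3, 2, 1]
Peg 3: []

After move 3 (0->3):
Peg 0: []
Peg 1: []
Peg 2: [3, 2, 1]
Peg 3: [4]

After move 4 (2->0):
Peg 0: [1]
Peg 1: []
Peg 2: [3, 2]
Peg 3: [4]

After move 5 (3->1):
Peg 0: [1]
Peg 1: [4]
Peg 2: [3, 2]
Peg 3: []

After move 6 (2->3):
Peg 0: [1]
Peg 1: [4]
Peg 2: [3]
Peg 3: [2]

After move 7 (0->2):
Peg 0: []
Peg 1: [4]
Peg 2: [3, 1]
Peg 3: [2]

After move 8 (3->1):
Peg 0: []
Peg 1: [4, 2]
Peg 2: [3, 1]
Peg 3: []

After move 9 (2->1):
Peg 0: []
Peg 1: [4, 2, 1]
Peg 2: [3]
Peg 3: []

Answer: Peg 0: []
Peg 1: [4, 2, 1]
Peg 2: [3]
Peg 3: []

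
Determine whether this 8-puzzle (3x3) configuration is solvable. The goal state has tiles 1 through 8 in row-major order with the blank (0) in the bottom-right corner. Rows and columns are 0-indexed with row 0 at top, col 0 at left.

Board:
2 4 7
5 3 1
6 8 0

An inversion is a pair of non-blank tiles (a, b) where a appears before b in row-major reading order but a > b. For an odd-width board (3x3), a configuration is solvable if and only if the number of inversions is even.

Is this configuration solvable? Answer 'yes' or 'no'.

Answer: yes

Derivation:
Inversions (pairs i<j in row-major order where tile[i] > tile[j] > 0): 10
10 is even, so the puzzle is solvable.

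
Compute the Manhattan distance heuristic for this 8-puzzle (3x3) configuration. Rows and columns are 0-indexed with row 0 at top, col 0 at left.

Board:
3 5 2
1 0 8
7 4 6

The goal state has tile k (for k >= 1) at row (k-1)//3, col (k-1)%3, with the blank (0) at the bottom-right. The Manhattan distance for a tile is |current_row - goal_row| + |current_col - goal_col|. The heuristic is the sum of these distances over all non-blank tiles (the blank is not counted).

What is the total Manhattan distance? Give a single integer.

Tile 3: (0,0)->(0,2) = 2
Tile 5: (0,1)->(1,1) = 1
Tile 2: (0,2)->(0,1) = 1
Tile 1: (1,0)->(0,0) = 1
Tile 8: (1,2)->(2,1) = 2
Tile 7: (2,0)->(2,0) = 0
Tile 4: (2,1)->(1,0) = 2
Tile 6: (2,2)->(1,2) = 1
Sum: 2 + 1 + 1 + 1 + 2 + 0 + 2 + 1 = 10

Answer: 10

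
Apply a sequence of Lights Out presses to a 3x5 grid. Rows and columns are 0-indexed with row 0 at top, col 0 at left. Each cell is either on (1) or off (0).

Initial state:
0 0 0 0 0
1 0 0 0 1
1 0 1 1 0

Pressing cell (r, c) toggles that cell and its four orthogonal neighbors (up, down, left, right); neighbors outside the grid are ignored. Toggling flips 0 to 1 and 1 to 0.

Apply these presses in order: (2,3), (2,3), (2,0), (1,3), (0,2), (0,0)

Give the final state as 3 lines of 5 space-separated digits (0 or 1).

Answer: 1 0 1 0 0
1 0 0 1 0
0 1 1 0 0

Derivation:
After press 1 at (2,3):
0 0 0 0 0
1 0 0 1 1
1 0 0 0 1

After press 2 at (2,3):
0 0 0 0 0
1 0 0 0 1
1 0 1 1 0

After press 3 at (2,0):
0 0 0 0 0
0 0 0 0 1
0 1 1 1 0

After press 4 at (1,3):
0 0 0 1 0
0 0 1 1 0
0 1 1 0 0

After press 5 at (0,2):
0 1 1 0 0
0 0 0 1 0
0 1 1 0 0

After press 6 at (0,0):
1 0 1 0 0
1 0 0 1 0
0 1 1 0 0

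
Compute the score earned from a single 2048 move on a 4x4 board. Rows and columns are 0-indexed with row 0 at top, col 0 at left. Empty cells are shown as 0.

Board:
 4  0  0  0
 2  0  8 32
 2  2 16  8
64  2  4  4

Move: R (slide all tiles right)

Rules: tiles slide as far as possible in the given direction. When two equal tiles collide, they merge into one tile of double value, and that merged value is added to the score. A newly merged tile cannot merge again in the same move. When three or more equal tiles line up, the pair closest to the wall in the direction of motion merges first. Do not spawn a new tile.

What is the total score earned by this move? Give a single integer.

Slide right:
row 0: [4, 0, 0, 0] -> [0, 0, 0, 4]  score +0 (running 0)
row 1: [2, 0, 8, 32] -> [0, 2, 8, 32]  score +0 (running 0)
row 2: [2, 2, 16, 8] -> [0, 4, 16, 8]  score +4 (running 4)
row 3: [64, 2, 4, 4] -> [0, 64, 2, 8]  score +8 (running 12)
Board after move:
 0  0  0  4
 0  2  8 32
 0  4 16  8
 0 64  2  8

Answer: 12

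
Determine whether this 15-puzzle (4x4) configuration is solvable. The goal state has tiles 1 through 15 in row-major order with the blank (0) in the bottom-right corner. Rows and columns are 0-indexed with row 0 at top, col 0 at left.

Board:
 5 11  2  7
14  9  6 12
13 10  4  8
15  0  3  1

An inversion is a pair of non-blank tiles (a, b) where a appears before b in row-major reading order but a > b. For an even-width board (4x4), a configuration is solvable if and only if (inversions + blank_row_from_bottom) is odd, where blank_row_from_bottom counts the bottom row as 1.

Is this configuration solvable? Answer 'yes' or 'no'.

Answer: yes

Derivation:
Inversions: 56
Blank is in row 3 (0-indexed from top), which is row 1 counting from the bottom (bottom = 1).
56 + 1 = 57, which is odd, so the puzzle is solvable.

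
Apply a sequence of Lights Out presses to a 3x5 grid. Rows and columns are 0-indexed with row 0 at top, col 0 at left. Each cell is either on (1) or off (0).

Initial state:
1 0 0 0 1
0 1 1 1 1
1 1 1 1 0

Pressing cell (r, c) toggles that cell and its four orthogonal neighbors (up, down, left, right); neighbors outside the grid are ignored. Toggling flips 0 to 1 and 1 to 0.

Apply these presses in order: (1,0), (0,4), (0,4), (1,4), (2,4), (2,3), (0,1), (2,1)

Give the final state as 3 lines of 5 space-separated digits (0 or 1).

Answer: 1 1 1 0 0
1 0 1 1 1
1 0 1 1 1

Derivation:
After press 1 at (1,0):
0 0 0 0 1
1 0 1 1 1
0 1 1 1 0

After press 2 at (0,4):
0 0 0 1 0
1 0 1 1 0
0 1 1 1 0

After press 3 at (0,4):
0 0 0 0 1
1 0 1 1 1
0 1 1 1 0

After press 4 at (1,4):
0 0 0 0 0
1 0 1 0 0
0 1 1 1 1

After press 5 at (2,4):
0 0 0 0 0
1 0 1 0 1
0 1 1 0 0

After press 6 at (2,3):
0 0 0 0 0
1 0 1 1 1
0 1 0 1 1

After press 7 at (0,1):
1 1 1 0 0
1 1 1 1 1
0 1 0 1 1

After press 8 at (2,1):
1 1 1 0 0
1 0 1 1 1
1 0 1 1 1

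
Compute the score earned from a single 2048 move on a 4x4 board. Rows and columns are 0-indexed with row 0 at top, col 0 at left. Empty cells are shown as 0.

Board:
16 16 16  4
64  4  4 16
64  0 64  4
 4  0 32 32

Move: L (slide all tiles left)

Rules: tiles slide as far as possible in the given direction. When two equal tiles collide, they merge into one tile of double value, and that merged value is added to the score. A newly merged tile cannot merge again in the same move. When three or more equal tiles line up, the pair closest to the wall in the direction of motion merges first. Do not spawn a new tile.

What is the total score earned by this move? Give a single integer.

Answer: 232

Derivation:
Slide left:
row 0: [16, 16, 16, 4] -> [32, 16, 4, 0]  score +32 (running 32)
row 1: [64, 4, 4, 16] -> [64, 8, 16, 0]  score +8 (running 40)
row 2: [64, 0, 64, 4] -> [128, 4, 0, 0]  score +128 (running 168)
row 3: [4, 0, 32, 32] -> [4, 64, 0, 0]  score +64 (running 232)
Board after move:
 32  16   4   0
 64   8  16   0
128   4   0   0
  4  64   0   0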